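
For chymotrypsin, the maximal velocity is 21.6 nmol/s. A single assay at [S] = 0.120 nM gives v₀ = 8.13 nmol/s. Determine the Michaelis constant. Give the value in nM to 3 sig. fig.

0.199 nM

v/Vmax = 8.13/21.6 = 0.3764 = [S]/(Km+[S]).
So Km + [S] = [S]/0.3764 = 0.3188 nM, giving Km = 0.3188 − 0.120 = 0.199 nM.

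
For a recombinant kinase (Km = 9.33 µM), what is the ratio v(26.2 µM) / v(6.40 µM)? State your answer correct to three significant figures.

The fractional saturations are [S]/(Km+[S]) = 6.40/15.73 = 0.4069 and 26.2/35.53 = 0.7374.
v₂/v₁ is just their ratio: 0.7374/0.4069 = 1.81.

1.81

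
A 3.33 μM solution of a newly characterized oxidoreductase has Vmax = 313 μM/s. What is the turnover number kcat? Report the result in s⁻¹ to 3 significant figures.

94.0 s⁻¹

kcat = Vmax/[E]total = 313 μM/s / 3.33 μM = 94.0 s⁻¹.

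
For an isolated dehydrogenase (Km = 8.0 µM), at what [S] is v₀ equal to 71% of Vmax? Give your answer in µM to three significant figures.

v/Vmax = [S]/(Km+[S]) = 0.71, so [S] = Km·0.71/(1 − 0.71) = 8.0 × 2.448.
[S] = 19.6 µM.

19.6 µM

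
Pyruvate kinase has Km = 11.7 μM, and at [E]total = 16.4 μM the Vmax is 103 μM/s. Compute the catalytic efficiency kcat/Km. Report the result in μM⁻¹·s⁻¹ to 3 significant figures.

0.537 μM⁻¹·s⁻¹

kcat = Vmax/[E]total = 103/16.4 = 6.28 s⁻¹.
kcat/Km = 6.28/11.7 = 0.537 μM⁻¹·s⁻¹.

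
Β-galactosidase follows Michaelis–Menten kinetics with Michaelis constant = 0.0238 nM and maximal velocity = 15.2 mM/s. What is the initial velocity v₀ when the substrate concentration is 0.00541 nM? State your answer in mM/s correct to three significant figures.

2.82 mM/s

v = Vmax·[S]/(Km + [S]) = 15.2 × 0.00541 / (0.0238 + 0.00541)
  = 0.08223 / 0.02921 = 2.82 mM/s.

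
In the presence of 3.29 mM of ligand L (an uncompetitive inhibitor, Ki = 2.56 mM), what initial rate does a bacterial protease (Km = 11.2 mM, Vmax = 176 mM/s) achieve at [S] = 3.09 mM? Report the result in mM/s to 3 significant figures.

29.8 mM/s

With α = 1 + [I]/Ki = 1 + 3.29/2.56 = 2.285, the uncompetitive rate law is v = (Vmax/α)·[S] / (Km/α + [S]).
v = (176/2.285)×3.09 / (11.2/2.285 + 3.09) = 238.0/7.991 = 29.8 mM/s.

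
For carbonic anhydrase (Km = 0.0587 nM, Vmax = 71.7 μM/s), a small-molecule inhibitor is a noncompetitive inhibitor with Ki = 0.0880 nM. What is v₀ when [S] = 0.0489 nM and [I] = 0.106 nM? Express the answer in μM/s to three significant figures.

14.8 μM/s

α = 1 + [I]/Ki = 1 + 0.106/0.0880 = 2.205.
For a noncompetitive inhibitor, Vmax is reduced to Vmax/α while Km is unchanged: Km,app = 0.0587 nM, Vmax,app = 32.5 μM/s.
v = Vmax,app·[S]/(Km,app + [S]) = 32.5 × 0.0489/(0.0587 + 0.0489) = 14.8 μM/s.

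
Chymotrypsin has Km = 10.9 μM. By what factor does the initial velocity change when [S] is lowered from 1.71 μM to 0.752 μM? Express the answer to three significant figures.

Since Vmax cancels, v₂/v₁ = [S]₂(Km+[S]₁) / [S]₁(Km+[S]₂).
= 0.752×(10.9+1.71) / (1.71×(10.9+0.752)) = 9.483/19.92 = 0.476.

0.476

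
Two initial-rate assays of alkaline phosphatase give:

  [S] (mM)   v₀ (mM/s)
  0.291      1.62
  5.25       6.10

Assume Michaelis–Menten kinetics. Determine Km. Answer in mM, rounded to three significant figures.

1.02 mM

In reciprocal form, 1/v = (Km/Vmax)·(1/[S]) + 1/Vmax. The two points give (1/[S], 1/v) = (3.436, 0.6173) and (0.1905, 0.1639).
Slope = (0.6173 − 0.1639)/(3.436 − 0.1905) = 0.1397; intercept = 0.6173 − 0.1397×3.436 = 0.1373.
Vmax = 1/intercept = 7.28 mM/s; Km = slope × Vmax = 0.1397 × 7.28 = 1.02 mM.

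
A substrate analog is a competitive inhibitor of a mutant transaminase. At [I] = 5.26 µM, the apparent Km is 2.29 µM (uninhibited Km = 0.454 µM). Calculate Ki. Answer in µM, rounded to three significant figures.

1.30 µM

Competitive: Km,app = α·Km with α = 1 + [I]/Ki.
α = Km,app/Km = 2.29/0.454 = 5.044.
Ki = [I]/(α − 1) = 5.26/4.044 = 1.30 µM.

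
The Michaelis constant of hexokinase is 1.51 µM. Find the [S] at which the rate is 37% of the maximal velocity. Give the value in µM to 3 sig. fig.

v/Vmax = [S]/(Km+[S]) = 0.37, so [S] = Km·0.37/(1 − 0.37) = 1.51 × 0.5873.
[S] = 0.887 µM.

0.887 µM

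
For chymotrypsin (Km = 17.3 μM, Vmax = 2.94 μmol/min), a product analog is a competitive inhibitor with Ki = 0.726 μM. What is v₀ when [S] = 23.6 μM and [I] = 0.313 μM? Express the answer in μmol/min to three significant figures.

1.43 μmol/min

With α = 1 + [I]/Ki = 1 + 0.313/0.726 = 1.431, the competitive rate law is v = Vmax[S] / (αKm + [S]).
v = 2.94×23.6 / (1.431×17.3 + 23.6) = 69.38/48.36 = 1.43 μmol/min.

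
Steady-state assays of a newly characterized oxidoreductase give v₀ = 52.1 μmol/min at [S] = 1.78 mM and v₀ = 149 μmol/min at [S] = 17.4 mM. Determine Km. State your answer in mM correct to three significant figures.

4.68 mM

From v = Vmax[S]/(Km+[S]), each point gives Vmax = v(Km+[S])/[S].
Equating: 52.1(Km+1.78)/1.78 = 149(Km+17.4)/17.4.
29.27·Km + 52.1 = 8.563·Km + 149, so (29.27 − 8.563)·Km = 149 − 52.1.
Km = 96.90/20.71 = 4.68 mM; then Vmax = 52.1(4.68+1.78)/1.78 = 189 μmol/min.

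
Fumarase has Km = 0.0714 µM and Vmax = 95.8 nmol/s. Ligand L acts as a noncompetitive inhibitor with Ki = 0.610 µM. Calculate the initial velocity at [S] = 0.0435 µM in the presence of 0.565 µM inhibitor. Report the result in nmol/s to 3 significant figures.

18.8 nmol/s

With α = 1 + [I]/Ki = 1 + 0.565/0.610 = 1.926, the noncompetitive rate law is v = (Vmax/α)·[S] / (Km + [S]).
v = (95.8/1.926)×0.0435 / (0.0714 + 0.0435) = 2.163/0.1149 = 18.8 nmol/s.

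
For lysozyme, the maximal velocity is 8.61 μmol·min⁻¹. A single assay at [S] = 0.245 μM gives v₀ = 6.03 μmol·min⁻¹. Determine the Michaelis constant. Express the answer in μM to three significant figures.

v/Vmax = 6.03/8.61 = 0.7003 = [S]/(Km+[S]).
So Km + [S] = [S]/0.7003 = 0.3498 μM, giving Km = 0.3498 − 0.245 = 0.105 μM.

0.105 μM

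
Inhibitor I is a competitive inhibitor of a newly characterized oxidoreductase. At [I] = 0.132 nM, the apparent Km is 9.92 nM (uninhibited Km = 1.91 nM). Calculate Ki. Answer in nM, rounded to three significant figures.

0.0315 nM

Competitive: Km,app = α·Km with α = 1 + [I]/Ki.
α = Km,app/Km = 9.92/1.91 = 5.194.
Since α = 1 + [I]/Ki, [I]/Ki = 5.194 − 1 = 4.194 and Ki = 0.132/4.194 = 0.0315 nM.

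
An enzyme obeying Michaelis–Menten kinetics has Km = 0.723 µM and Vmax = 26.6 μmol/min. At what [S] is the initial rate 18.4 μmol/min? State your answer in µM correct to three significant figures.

Rearranging v = Vmax[S]/(Km+[S]) gives [S] = Km·v/(Vmax − v).
[S] = 0.723 × 18.4 / (26.6 − 18.4) = 13.30/8.200 = 1.62 µM.

1.62 µM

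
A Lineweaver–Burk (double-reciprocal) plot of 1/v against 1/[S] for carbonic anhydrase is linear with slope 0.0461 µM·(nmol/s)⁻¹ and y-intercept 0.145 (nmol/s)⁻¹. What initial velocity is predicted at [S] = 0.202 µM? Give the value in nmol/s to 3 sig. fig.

The y-intercept is 1/Vmax, so Vmax = 1/0.145 = 6.90 nmol/s.
The slope is Km/Vmax, so Km = 0.0461 × 6.90 = 0.318 µM.
Then v = 6.90 × 0.202/(0.318 + 0.202) = 2.68 nmol/s.

2.68 nmol/s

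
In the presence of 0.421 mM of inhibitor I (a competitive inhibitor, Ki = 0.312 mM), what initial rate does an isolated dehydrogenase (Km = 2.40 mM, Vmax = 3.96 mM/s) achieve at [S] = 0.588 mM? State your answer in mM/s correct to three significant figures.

With α = 1 + [I]/Ki = 1 + 0.421/0.312 = 2.349, the competitive rate law is v = Vmax[S] / (αKm + [S]).
v = 3.96×0.588 / (2.349×2.40 + 0.588) = 2.328/6.226 = 0.374 mM/s.

0.374 mM/s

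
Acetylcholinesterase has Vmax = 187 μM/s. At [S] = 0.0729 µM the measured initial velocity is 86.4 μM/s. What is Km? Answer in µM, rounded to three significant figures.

0.0849 µM

v/Vmax = 86.4/187 = 0.4620 = [S]/(Km+[S]).
So Km + [S] = [S]/0.4620 = 0.1578 µM, giving Km = 0.1578 − 0.0729 = 0.0849 µM.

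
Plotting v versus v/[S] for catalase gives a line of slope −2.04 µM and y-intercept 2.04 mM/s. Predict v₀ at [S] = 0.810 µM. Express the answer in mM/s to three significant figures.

0.580 mM/s

In the Eadie–Hofstee form v = Vmax − Km·(v/[S]), the slope is −Km and the intercept is Vmax, so Km = 2.04 µM and Vmax = 2.04 mM/s.
v = 2.04 × 0.810/(2.04 + 0.810) = 0.580 mM/s.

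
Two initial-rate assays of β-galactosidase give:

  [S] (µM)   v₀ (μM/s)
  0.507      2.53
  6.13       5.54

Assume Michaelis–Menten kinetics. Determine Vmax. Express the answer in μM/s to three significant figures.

In reciprocal form, 1/v = (Km/Vmax)·(1/[S]) + 1/Vmax. The two points give (1/[S], 1/v) = (1.972, 0.3953) and (0.1631, 0.1805).
Slope = (0.3953 − 0.1805)/(1.972 − 0.1631) = 0.1187; intercept = 0.3953 − 0.1187×1.972 = 0.1611.
Vmax = 1/intercept = 6.21 μM/s; Km = slope × Vmax = 0.1187 × 6.21 = 0.737 µM.

6.21 μM/s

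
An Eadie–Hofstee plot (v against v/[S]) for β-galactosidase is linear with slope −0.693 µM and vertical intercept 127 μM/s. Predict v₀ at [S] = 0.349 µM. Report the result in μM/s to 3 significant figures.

In the Eadie–Hofstee form v = Vmax − Km·(v/[S]), the slope is −Km and the intercept is Vmax, so Km = 0.693 µM and Vmax = 127 μM/s.
v = 127 × 0.349/(0.693 + 0.349) = 42.5 μM/s.

42.5 μM/s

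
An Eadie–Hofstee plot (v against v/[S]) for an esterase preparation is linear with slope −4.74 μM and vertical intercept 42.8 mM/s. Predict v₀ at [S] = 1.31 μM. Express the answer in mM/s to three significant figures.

9.27 mM/s

In the Eadie–Hofstee form v = Vmax − Km·(v/[S]), the slope is −Km and the intercept is Vmax, so Km = 4.74 μM and Vmax = 42.8 mM/s.
v = 42.8 × 1.31/(4.74 + 1.31) = 9.27 mM/s.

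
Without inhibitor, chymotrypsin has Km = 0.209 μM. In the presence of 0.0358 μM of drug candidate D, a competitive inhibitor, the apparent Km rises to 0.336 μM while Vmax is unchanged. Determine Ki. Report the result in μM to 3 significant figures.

Competitive: Km,app = α·Km with α = 1 + [I]/Ki.
α = Km,app/Km = 0.336/0.209 = 1.608.
Ki = [I]/(α − 1) = 0.0358/0.6077 = 0.0589 μM.

0.0589 μM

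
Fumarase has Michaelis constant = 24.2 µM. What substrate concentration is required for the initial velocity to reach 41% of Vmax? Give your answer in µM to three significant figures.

16.8 µM

v/Vmax = [S]/(Km+[S]) = 0.41, so [S] = Km·0.41/(1 − 0.41) = 24.2 × 0.6949.
[S] = 16.8 µM.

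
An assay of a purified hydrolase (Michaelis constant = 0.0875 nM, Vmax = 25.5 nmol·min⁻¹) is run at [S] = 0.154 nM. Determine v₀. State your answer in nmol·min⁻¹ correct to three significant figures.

[S]/(Km+[S]) = 0.154/0.2415 = 0.6377, the fractional saturation.
v = 0.6377 × Vmax = 0.6377 × 25.5 = 16.3 nmol·min⁻¹.

16.3 nmol·min⁻¹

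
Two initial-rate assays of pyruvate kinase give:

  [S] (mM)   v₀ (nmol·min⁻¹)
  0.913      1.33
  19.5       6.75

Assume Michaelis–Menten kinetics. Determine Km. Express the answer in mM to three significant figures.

4.88 mM

From v = Vmax[S]/(Km+[S]), each point gives Vmax = v(Km+[S])/[S].
Equating: 1.33(Km+0.913)/0.913 = 6.75(Km+19.5)/19.5.
1.457·Km + 1.33 = 0.3462·Km + 6.75, so (1.457 − 0.3462)·Km = 6.75 − 1.33.
Km = 5.420/1.111 = 4.88 mM; then Vmax = 1.33(4.88+0.913)/0.913 = 8.44 nmol·min⁻¹.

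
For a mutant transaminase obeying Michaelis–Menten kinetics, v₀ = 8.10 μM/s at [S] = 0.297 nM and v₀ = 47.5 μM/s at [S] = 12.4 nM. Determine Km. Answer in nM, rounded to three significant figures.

1.68 nM

In reciprocal form, 1/v = (Km/Vmax)·(1/[S]) + 1/Vmax. The two points give (1/[S], 1/v) = (3.367, 0.1235) and (0.08065, 0.02105).
Slope = (0.1235 − 0.02105)/(3.367 − 0.08065) = 0.03116; intercept = 0.1235 − 0.03116×3.367 = 0.01854.
Vmax = 1/intercept = 53.9 μM/s; Km = slope × Vmax = 0.03116 × 53.9 = 1.68 nM.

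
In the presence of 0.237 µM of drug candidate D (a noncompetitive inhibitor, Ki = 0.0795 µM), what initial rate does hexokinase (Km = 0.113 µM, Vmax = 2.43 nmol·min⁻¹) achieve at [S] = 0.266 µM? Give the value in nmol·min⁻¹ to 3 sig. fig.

α = 1 + [I]/Ki = 1 + 0.237/0.0795 = 3.981.
For a noncompetitive inhibitor, Vmax is reduced to Vmax/α while Km is unchanged: Km,app = 0.113 µM, Vmax,app = 0.610 nmol·min⁻¹.
v = Vmax,app·[S]/(Km,app + [S]) = 0.610 × 0.266/(0.113 + 0.266) = 0.428 nmol·min⁻¹.

0.428 nmol·min⁻¹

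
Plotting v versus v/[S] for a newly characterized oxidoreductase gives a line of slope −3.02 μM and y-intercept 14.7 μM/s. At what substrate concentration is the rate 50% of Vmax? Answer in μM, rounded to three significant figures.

The Eadie–Hofstee slope gives Km = 3.02 μM (slope = −Km).
v/Vmax = [S]/(Km+[S]) = 0.5 ⇒ [S] = Km·0.5/(1−0.5) = 3.02 × 1.000 = 3.02 μM.

3.02 μM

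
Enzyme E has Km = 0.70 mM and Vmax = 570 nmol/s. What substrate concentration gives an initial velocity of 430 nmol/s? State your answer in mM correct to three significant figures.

Rearranging v = Vmax[S]/(Km+[S]) gives [S] = Km·v/(Vmax − v).
[S] = 0.70 × 430 / (570 − 430) = 301.0/140.0 = 2.15 mM.

2.15 mM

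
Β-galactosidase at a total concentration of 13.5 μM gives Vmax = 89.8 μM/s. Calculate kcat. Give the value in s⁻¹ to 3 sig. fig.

6.65 s⁻¹

kcat = Vmax/[E]total = 89.8 μM/s / 13.5 μM = 6.65 s⁻¹.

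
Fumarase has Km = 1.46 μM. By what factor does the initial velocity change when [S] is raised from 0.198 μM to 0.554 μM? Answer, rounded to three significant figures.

Since Vmax cancels, v₂/v₁ = [S]₂(Km+[S]₁) / [S]₁(Km+[S]₂).
= 0.554×(1.46+0.198) / (0.198×(1.46+0.554)) = 0.9185/0.3988 = 2.30.

2.30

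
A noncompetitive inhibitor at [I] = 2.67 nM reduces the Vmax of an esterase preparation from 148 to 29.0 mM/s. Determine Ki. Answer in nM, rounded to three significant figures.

Noncompetitive: Vmax,app = Vmax/α with α = 1 + [I]/Ki.
α = Vmax/Vmax,app = 148/29.0 = 5.103.
Ki = [I]/(α − 1) = 2.67/4.103 = 0.651 nM.

0.651 nM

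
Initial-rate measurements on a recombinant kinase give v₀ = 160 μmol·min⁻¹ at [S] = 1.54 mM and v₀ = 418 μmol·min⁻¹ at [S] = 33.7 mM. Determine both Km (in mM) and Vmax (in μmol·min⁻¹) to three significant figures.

Km = 2.82 mM; Vmax = 453 μmol·min⁻¹

From v = Vmax[S]/(Km+[S]), each point gives Vmax = v(Km+[S])/[S].
Equating: 160(Km+1.54)/1.54 = 418(Km+33.7)/33.7.
103.9·Km + 160 = 12.40·Km + 418, so (103.9 − 12.40)·Km = 418 − 160.
Km = 258.0/91.49 = 2.82 mM; then Vmax = 160(2.82+1.54)/1.54 = 453 μmol·min⁻¹.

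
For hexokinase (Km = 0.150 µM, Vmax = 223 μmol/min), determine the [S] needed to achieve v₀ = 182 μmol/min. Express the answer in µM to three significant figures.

The required fractional saturation is v/Vmax = 182/223 = 0.8161.
Then [S]/(Km+[S]) = 0.8161 ⇒ [S] = 0.150 × 0.8161/(1 − 0.8161) = 0.666 µM.

0.666 µM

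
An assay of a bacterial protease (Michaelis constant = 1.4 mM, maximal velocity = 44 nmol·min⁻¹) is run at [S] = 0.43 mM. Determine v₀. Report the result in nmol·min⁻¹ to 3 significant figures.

[S]/(Km+[S]) = 0.43/1.830 = 0.2350, the fractional saturation.
v = 0.2350 × Vmax = 0.2350 × 44 = 10.3 nmol·min⁻¹.

10.3 nmol·min⁻¹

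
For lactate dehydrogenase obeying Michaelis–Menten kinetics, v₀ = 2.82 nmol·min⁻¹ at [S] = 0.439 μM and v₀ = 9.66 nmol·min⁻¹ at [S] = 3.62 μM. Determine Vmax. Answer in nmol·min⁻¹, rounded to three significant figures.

14.5 nmol·min⁻¹

From v = Vmax[S]/(Km+[S]), each point gives Vmax = v(Km+[S])/[S].
Equating: 2.82(Km+0.439)/0.439 = 9.66(Km+3.62)/3.62.
6.424·Km + 2.82 = 2.669·Km + 9.66, so (6.424 − 2.669)·Km = 9.66 − 2.82.
Km = 6.840/3.755 = 1.82 μM; then Vmax = 2.82(1.82+0.439)/0.439 = 14.5 nmol·min⁻¹.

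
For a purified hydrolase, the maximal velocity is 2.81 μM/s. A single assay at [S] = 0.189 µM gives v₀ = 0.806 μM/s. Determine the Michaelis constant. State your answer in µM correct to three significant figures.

v/Vmax = 0.806/2.81 = 0.2868 = [S]/(Km+[S]).
So Km + [S] = [S]/0.2868 = 0.6589 µM, giving Km = 0.6589 − 0.189 = 0.470 µM.

0.470 µM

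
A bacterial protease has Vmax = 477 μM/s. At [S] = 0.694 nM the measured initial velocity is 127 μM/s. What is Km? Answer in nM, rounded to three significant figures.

1.91 nM

From v = Vmax[S]/(Km+[S]), Km = [S](Vmax − v)/v.
Km = 0.694 × (477 − 127) / 127 = 242.9/127 = 1.91 nM.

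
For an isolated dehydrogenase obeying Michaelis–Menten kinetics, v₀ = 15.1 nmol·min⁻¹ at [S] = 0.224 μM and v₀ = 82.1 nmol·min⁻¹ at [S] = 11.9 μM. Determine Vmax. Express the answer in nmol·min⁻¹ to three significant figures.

89.7 nmol·min⁻¹

In reciprocal form, 1/v = (Km/Vmax)·(1/[S]) + 1/Vmax. The two points give (1/[S], 1/v) = (4.464, 0.06623) and (0.08403, 0.01218).
Slope = (0.06623 − 0.01218)/(4.464 − 0.08403) = 0.01234; intercept = 0.06623 − 0.01234×4.464 = 0.01114.
Vmax = 1/intercept = 89.7 nmol·min⁻¹; Km = slope × Vmax = 0.01234 × 89.7 = 1.11 μM.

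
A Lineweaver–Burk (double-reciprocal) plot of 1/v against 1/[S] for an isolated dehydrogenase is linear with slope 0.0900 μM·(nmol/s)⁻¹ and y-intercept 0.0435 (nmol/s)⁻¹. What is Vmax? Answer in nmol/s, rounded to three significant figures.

The y-intercept of a Lineweaver–Burk plot equals 1/Vmax, so Vmax = 1/0.0435 = 23.0 nmol/s.

23.0 nmol/s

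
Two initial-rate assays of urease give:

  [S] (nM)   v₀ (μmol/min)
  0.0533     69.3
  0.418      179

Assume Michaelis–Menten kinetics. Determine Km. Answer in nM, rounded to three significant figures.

0.126 nM

In reciprocal form, 1/v = (Km/Vmax)·(1/[S]) + 1/Vmax. The two points give (1/[S], 1/v) = (18.76, 0.01443) and (2.392, 0.005587).
Slope = (0.01443 − 0.005587)/(18.76 − 2.392) = 0.0005402; intercept = 0.01443 − 0.0005402×18.76 = 0.004294.
Vmax = 1/intercept = 233 μmol/min; Km = slope × Vmax = 0.0005402 × 233 = 0.126 nM.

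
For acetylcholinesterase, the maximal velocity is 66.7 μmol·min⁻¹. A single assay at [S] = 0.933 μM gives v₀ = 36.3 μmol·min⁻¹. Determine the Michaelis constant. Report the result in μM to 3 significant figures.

0.781 μM

From v = Vmax[S]/(Km+[S]), Km = [S](Vmax − v)/v.
Km = 0.933 × (66.7 − 36.3) / 36.3 = 28.36/36.3 = 0.781 μM.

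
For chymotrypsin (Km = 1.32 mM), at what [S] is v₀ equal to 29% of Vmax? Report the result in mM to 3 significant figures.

0.539 mM

v/Vmax = [S]/(Km+[S]) = 0.29, so [S] = Km·0.29/(1 − 0.29) = 1.32 × 0.4085.
[S] = 0.539 mM.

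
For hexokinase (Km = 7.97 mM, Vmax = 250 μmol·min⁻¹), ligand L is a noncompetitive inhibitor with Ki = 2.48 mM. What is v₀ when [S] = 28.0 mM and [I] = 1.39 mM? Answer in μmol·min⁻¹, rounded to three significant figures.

125 μmol·min⁻¹

With α = 1 + [I]/Ki = 1 + 1.39/2.48 = 1.560, the noncompetitive rate law is v = (Vmax/α)·[S] / (Km + [S]).
v = (250/1.560)×28.0 / (7.97 + 28.0) = 4486/35.97 = 125 μmol·min⁻¹.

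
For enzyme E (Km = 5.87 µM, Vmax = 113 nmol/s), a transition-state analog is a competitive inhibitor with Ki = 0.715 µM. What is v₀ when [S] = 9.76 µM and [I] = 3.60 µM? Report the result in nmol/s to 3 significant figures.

α = 1 + [I]/Ki = 1 + 3.60/0.715 = 6.035.
For a competitive inhibitor, Vmax is unchanged and the apparent Km becomes α·Km: Km,app = 35.4 µM, Vmax,app = 113 nmol/s.
v = Vmax,app·[S]/(Km,app + [S]) = 113 × 9.76/(35.4 + 9.76) = 24.4 nmol/s.

24.4 nmol/s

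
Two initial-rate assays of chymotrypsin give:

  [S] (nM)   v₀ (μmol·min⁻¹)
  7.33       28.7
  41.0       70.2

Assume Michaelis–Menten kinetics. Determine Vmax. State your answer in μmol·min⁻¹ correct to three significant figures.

From v = Vmax[S]/(Km+[S]), each point gives Vmax = v(Km+[S])/[S].
Equating: 28.7(Km+7.33)/7.33 = 70.2(Km+41.0)/41.0.
3.915·Km + 28.7 = 1.712·Km + 70.2, so (3.915 − 1.712)·Km = 70.2 − 28.7.
Km = 41.50/2.203 = 18.8 nM; then Vmax = 28.7(18.8+7.33)/7.33 = 102 μmol·min⁻¹.

102 μmol·min⁻¹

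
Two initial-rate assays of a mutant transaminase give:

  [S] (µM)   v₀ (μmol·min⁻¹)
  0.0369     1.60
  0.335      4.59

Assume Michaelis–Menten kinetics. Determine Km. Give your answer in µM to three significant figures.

0.101 µM

In reciprocal form, 1/v = (Km/Vmax)·(1/[S]) + 1/Vmax. The two points give (1/[S], 1/v) = (27.10, 0.6250) and (2.985, 0.2179).
Slope = (0.6250 − 0.2179)/(27.10 − 2.985) = 0.01688; intercept = 0.6250 − 0.01688×27.10 = 0.1675.
Vmax = 1/intercept = 5.97 μmol·min⁻¹; Km = slope × Vmax = 0.01688 × 5.97 = 0.101 µM.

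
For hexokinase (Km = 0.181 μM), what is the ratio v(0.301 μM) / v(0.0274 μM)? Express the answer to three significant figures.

4.75

The fractional saturations are [S]/(Km+[S]) = 0.0274/0.2084 = 0.1315 and 0.301/0.4820 = 0.6245.
v₂/v₁ is just their ratio: 0.6245/0.1315 = 4.75.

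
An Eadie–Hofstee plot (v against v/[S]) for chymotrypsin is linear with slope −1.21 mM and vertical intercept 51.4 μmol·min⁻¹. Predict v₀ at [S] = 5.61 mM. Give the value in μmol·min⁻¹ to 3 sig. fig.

In the Eadie–Hofstee form v = Vmax − Km·(v/[S]), the slope is −Km and the intercept is Vmax, so Km = 1.21 mM and Vmax = 51.4 μmol·min⁻¹.
v = 51.4 × 5.61/(1.21 + 5.61) = 42.3 μmol·min⁻¹.

42.3 μmol·min⁻¹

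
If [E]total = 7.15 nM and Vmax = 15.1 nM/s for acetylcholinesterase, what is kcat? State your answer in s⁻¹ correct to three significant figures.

kcat = Vmax/[E]total = 15.1 nM/s / 7.15 nM = 2.11 s⁻¹.

2.11 s⁻¹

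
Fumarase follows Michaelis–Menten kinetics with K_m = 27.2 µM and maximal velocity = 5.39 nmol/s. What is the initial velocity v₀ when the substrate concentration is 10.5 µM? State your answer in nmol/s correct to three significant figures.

1.50 nmol/s

[S]/(Km+[S]) = 10.5/37.70 = 0.2785, the fractional saturation.
v = 0.2785 × Vmax = 0.2785 × 5.39 = 1.50 nmol/s.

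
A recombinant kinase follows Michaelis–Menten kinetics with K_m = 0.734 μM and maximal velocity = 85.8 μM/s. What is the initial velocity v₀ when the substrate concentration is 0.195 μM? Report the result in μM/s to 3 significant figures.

18.0 μM/s

[S]/(Km+[S]) = 0.195/0.9290 = 0.2099, the fractional saturation.
v = 0.2099 × Vmax = 0.2099 × 85.8 = 18.0 μM/s.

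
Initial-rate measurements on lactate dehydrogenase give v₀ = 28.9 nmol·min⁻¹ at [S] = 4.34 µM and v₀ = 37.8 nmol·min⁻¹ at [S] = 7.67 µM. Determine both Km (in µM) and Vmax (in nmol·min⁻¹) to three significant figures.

From v = Vmax[S]/(Km+[S]), each point gives Vmax = v(Km+[S])/[S].
Equating: 28.9(Km+4.34)/4.34 = 37.8(Km+7.67)/7.67.
6.659·Km + 28.9 = 4.928·Km + 37.8, so (6.659 − 4.928)·Km = 37.8 − 28.9.
Km = 8.900/1.731 = 5.14 µM; then Vmax = 28.9(5.14+4.34)/4.34 = 63.1 nmol·min⁻¹.

Km = 5.14 µM; Vmax = 63.1 nmol·min⁻¹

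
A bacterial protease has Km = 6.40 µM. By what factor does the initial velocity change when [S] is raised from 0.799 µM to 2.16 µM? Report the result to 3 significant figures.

2.27

Since Vmax cancels, v₂/v₁ = [S]₂(Km+[S]₁) / [S]₁(Km+[S]₂).
= 2.16×(6.40+0.799) / (0.799×(6.40+2.16)) = 15.55/6.839 = 2.27.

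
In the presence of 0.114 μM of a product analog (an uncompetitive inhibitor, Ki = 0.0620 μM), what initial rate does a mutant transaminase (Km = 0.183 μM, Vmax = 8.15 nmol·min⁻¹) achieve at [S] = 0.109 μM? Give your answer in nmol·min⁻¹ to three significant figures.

1.80 nmol·min⁻¹

α = 1 + [I]/Ki = 1 + 0.114/0.0620 = 2.839.
For an uncompetitive inhibitor, both parameters are divided by α, giving Vmax/α and Km/α: Km,app = 0.0645 μM, Vmax,app = 2.87 nmol·min⁻¹.
v = Vmax,app·[S]/(Km,app + [S]) = 2.87 × 0.109/(0.0645 + 0.109) = 1.80 nmol·min⁻¹.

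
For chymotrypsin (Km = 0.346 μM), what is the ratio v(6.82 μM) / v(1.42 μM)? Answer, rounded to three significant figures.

Since Vmax cancels, v₂/v₁ = [S]₂(Km+[S]₁) / [S]₁(Km+[S]₂).
= 6.82×(0.346+1.42) / (1.42×(0.346+6.82)) = 12.04/10.18 = 1.18.

1.18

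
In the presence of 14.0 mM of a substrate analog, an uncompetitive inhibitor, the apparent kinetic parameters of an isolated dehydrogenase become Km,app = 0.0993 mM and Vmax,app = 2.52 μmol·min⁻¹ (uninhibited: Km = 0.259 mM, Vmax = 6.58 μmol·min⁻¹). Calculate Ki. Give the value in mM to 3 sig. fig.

8.69 mM

Uncompetitive: Vmax,app = Vmax/α (and Km,app = Km/α) with α = 1 + [I]/Ki.
α = Vmax/Vmax,app = 6.58/2.52 = 2.611.
Ki = [I]/(α − 1) = 14.0/1.611 = 8.69 mM.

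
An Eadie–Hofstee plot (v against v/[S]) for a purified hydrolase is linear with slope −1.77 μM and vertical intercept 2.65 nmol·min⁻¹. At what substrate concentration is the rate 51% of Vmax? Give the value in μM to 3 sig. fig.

1.84 μM

The Eadie–Hofstee slope gives Km = 1.77 μM (slope = −Km).
v/Vmax = [S]/(Km+[S]) = 0.51 ⇒ [S] = Km·0.51/(1−0.51) = 1.77 × 1.041 = 1.84 μM.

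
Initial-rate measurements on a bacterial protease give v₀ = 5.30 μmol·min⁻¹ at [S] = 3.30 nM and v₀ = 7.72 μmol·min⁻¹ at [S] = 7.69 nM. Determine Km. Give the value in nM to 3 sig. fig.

4.02 nM

From v = Vmax[S]/(Km+[S]), each point gives Vmax = v(Km+[S])/[S].
Equating: 5.30(Km+3.30)/3.30 = 7.72(Km+7.69)/7.69.
1.606·Km + 5.30 = 1.004·Km + 7.72, so (1.606 − 1.004)·Km = 7.72 − 5.30.
Km = 2.420/0.6022 = 4.02 nM; then Vmax = 5.30(4.02+3.30)/3.30 = 11.8 μmol·min⁻¹.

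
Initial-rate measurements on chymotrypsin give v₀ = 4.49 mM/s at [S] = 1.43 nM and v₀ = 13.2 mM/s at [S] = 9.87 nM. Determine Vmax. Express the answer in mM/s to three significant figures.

19.7 mM/s

From v = Vmax[S]/(Km+[S]), each point gives Vmax = v(Km+[S])/[S].
Equating: 4.49(Km+1.43)/1.43 = 13.2(Km+9.87)/9.87.
3.140·Km + 4.49 = 1.337·Km + 13.2, so (3.140 − 1.337)·Km = 13.2 − 4.49.
Km = 8.710/1.802 = 4.83 nM; then Vmax = 4.49(4.83+1.43)/1.43 = 19.7 mM/s.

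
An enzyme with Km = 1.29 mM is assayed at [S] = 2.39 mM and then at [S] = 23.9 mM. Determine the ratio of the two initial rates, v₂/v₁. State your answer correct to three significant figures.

1.46

The fractional saturations are [S]/(Km+[S]) = 2.39/3.680 = 0.6495 and 23.9/25.19 = 0.9488.
v₂/v₁ is just their ratio: 0.9488/0.6495 = 1.46.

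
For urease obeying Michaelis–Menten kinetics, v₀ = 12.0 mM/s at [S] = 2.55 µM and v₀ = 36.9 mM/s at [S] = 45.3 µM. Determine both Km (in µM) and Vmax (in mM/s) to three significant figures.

Km = 6.40 µM; Vmax = 42.1 mM/s

In reciprocal form, 1/v = (Km/Vmax)·(1/[S]) + 1/Vmax. The two points give (1/[S], 1/v) = (0.3922, 0.08333) and (0.02208, 0.02710).
Slope = (0.08333 − 0.02710)/(0.3922 − 0.02208) = 0.1519; intercept = 0.08333 − 0.1519×0.3922 = 0.02375.
Vmax = 1/intercept = 42.1 mM/s; Km = slope × Vmax = 0.1519 × 42.1 = 6.40 µM.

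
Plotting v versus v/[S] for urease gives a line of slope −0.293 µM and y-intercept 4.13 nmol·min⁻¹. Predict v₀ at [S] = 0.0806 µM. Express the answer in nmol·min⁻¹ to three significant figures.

0.891 nmol·min⁻¹

In the Eadie–Hofstee form v = Vmax − Km·(v/[S]), the slope is −Km and the intercept is Vmax, so Km = 0.293 µM and Vmax = 4.13 nmol·min⁻¹.
v = 4.13 × 0.0806/(0.293 + 0.0806) = 0.891 nmol·min⁻¹.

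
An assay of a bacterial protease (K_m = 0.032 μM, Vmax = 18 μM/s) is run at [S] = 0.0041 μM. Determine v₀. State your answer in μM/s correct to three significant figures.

2.04 μM/s

v = Vmax·[S]/(Km + [S]) = 18 × 0.0041 / (0.032 + 0.0041)
  = 0.07380 / 0.03610 = 2.04 μM/s.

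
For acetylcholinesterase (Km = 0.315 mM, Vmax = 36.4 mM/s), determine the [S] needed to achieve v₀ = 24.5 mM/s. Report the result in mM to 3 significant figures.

0.649 mM

The required fractional saturation is v/Vmax = 24.5/36.4 = 0.6731.
Then [S]/(Km+[S]) = 0.6731 ⇒ [S] = 0.315 × 0.6731/(1 − 0.6731) = 0.649 mM.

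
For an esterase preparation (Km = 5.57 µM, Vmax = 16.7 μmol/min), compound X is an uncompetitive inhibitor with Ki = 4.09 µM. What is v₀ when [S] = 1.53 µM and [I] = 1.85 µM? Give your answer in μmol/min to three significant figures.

3.28 μmol/min

α = 1 + [I]/Ki = 1 + 1.85/4.09 = 1.452.
For an uncompetitive inhibitor, both parameters are divided by α, giving Vmax/α and Km/α: Km,app = 3.84 µM, Vmax,app = 11.5 μmol/min.
v = Vmax,app·[S]/(Km,app + [S]) = 11.5 × 1.53/(3.84 + 1.53) = 3.28 μmol/min.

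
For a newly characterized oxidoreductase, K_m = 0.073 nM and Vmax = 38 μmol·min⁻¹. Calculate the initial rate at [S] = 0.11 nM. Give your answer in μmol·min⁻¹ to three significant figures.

22.8 μmol·min⁻¹

[S]/(Km+[S]) = 0.11/0.1830 = 0.6011, the fractional saturation.
v = 0.6011 × Vmax = 0.6011 × 38 = 22.8 μmol·min⁻¹.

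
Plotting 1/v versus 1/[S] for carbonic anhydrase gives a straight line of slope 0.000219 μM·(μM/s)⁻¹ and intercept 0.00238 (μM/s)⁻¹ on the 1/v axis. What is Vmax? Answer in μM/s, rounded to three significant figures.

The y-intercept of a Lineweaver–Burk plot equals 1/Vmax, so Vmax = 1/0.00238 = 420 μM/s.

420 μM/s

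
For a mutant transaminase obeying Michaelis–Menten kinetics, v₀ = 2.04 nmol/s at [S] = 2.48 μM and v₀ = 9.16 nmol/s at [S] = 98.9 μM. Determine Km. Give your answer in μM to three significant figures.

In reciprocal form, 1/v = (Km/Vmax)·(1/[S]) + 1/Vmax. The two points give (1/[S], 1/v) = (0.4032, 0.4902) and (0.01011, 0.1092).
Slope = (0.4902 − 0.1092)/(0.4032 − 0.01011) = 0.9692; intercept = 0.4902 − 0.9692×0.4032 = 0.09937.
Vmax = 1/intercept = 10.1 nmol/s; Km = slope × Vmax = 0.9692 × 10.1 = 9.75 μM.

9.75 μM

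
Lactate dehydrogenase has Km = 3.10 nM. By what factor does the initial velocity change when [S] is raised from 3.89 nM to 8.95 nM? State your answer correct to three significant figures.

Since Vmax cancels, v₂/v₁ = [S]₂(Km+[S]₁) / [S]₁(Km+[S]₂).
= 8.95×(3.10+3.89) / (3.89×(3.10+8.95)) = 62.56/46.87 = 1.33.

1.33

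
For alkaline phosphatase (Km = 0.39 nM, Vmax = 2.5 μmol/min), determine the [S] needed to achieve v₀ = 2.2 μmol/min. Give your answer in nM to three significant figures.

The required fractional saturation is v/Vmax = 2.2/2.5 = 0.8800.
Then [S]/(Km+[S]) = 0.8800 ⇒ [S] = 0.39 × 0.8800/(1 − 0.8800) = 2.86 nM.

2.86 nM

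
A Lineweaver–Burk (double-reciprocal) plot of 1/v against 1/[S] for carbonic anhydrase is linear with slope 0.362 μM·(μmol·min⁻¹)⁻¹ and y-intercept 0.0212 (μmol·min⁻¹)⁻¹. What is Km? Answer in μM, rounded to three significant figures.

y-intercept = 1/Vmax ⇒ Vmax = 47.2 μmol·min⁻¹; slope = Km/Vmax ⇒ Km = slope × Vmax.
Km = 0.362 × 47.2 = 17.1 μM.

17.1 μM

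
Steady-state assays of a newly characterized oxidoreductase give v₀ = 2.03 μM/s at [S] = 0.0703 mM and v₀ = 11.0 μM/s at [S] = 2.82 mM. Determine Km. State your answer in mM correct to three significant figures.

From v = Vmax[S]/(Km+[S]), each point gives Vmax = v(Km+[S])/[S].
Equating: 2.03(Km+0.0703)/0.0703 = 11.0(Km+2.82)/2.82.
28.88·Km + 2.03 = 3.901·Km + 11.0, so (28.88 − 3.901)·Km = 11.0 − 2.03.
Km = 8.970/24.98 = 0.359 mM; then Vmax = 2.03(0.359+0.0703)/0.0703 = 12.4 μM/s.

0.359 mM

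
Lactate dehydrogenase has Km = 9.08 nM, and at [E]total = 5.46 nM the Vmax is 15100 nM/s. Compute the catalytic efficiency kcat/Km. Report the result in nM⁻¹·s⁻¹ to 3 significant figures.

kcat = Vmax/[E]total = 15100/5.46 = 2770 s⁻¹.
kcat/Km = 2770/9.08 = 305 nM⁻¹·s⁻¹.

305 nM⁻¹·s⁻¹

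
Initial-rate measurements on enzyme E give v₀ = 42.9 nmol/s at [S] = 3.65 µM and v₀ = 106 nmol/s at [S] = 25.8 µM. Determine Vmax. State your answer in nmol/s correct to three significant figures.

140 nmol/s

In reciprocal form, 1/v = (Km/Vmax)·(1/[S]) + 1/Vmax. The two points give (1/[S], 1/v) = (0.2740, 0.02331) and (0.03876, 0.009434).
Slope = (0.02331 − 0.009434)/(0.2740 − 0.03876) = 0.05899; intercept = 0.02331 − 0.05899×0.2740 = 0.007147.
Vmax = 1/intercept = 140 nmol/s; Km = slope × Vmax = 0.05899 × 140 = 8.25 µM.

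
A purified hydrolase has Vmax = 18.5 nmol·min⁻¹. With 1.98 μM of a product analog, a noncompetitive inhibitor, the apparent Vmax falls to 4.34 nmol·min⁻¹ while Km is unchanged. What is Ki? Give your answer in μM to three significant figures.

Noncompetitive: Vmax,app = Vmax/α with α = 1 + [I]/Ki.
α = Vmax/Vmax,app = 18.5/4.34 = 4.263.
Since α = 1 + [I]/Ki, [I]/Ki = 4.263 − 1 = 3.263 and Ki = 1.98/3.263 = 0.607 μM.

0.607 μM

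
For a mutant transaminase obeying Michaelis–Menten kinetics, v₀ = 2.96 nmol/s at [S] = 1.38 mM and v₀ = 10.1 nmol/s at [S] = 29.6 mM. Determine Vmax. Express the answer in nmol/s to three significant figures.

11.5 nmol/s

In reciprocal form, 1/v = (Km/Vmax)·(1/[S]) + 1/Vmax. The two points give (1/[S], 1/v) = (0.7246, 0.3378) and (0.03378, 0.09901).
Slope = (0.3378 − 0.09901)/(0.7246 − 0.03378) = 0.3457; intercept = 0.3378 − 0.3457×0.7246 = 0.08733.
Vmax = 1/intercept = 11.5 nmol/s; Km = slope × Vmax = 0.3457 × 11.5 = 3.96 mM.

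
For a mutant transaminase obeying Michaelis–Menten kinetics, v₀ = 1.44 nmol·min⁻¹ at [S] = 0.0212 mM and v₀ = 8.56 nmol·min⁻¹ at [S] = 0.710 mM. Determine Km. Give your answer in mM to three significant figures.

From v = Vmax[S]/(Km+[S]), each point gives Vmax = v(Km+[S])/[S].
Equating: 1.44(Km+0.0212)/0.0212 = 8.56(Km+0.710)/0.710.
67.92·Km + 1.44 = 12.06·Km + 8.56, so (67.92 − 12.06)·Km = 8.56 − 1.44.
Km = 7.120/55.87 = 0.127 mM; then Vmax = 1.44(0.127+0.0212)/0.0212 = 10.1 nmol·min⁻¹.

0.127 mM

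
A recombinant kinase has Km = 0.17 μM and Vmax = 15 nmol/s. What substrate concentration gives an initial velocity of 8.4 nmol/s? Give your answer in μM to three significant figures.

0.216 μM

The required fractional saturation is v/Vmax = 8.4/15 = 0.5600.
Then [S]/(Km+[S]) = 0.5600 ⇒ [S] = 0.17 × 0.5600/(1 − 0.5600) = 0.216 μM.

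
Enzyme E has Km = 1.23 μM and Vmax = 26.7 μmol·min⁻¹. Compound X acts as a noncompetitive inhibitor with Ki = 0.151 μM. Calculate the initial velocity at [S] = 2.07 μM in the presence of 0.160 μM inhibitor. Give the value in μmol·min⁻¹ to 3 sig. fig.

α = 1 + [I]/Ki = 1 + 0.160/0.151 = 2.060.
For a noncompetitive inhibitor, Vmax is reduced to Vmax/α while Km is unchanged: Km,app = 1.23 μM, Vmax,app = 13.0 μmol·min⁻¹.
v = Vmax,app·[S]/(Km,app + [S]) = 13.0 × 2.07/(1.23 + 2.07) = 8.13 μmol·min⁻¹.

8.13 μmol·min⁻¹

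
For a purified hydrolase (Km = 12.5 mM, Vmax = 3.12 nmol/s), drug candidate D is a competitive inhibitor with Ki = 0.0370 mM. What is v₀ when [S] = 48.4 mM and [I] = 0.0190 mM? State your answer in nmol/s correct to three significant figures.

2.24 nmol/s

α = 1 + [I]/Ki = 1 + 0.0190/0.0370 = 1.514.
For a competitive inhibitor, Vmax is unchanged and the apparent Km becomes α·Km: Km,app = 18.9 mM, Vmax,app = 3.12 nmol/s.
v = Vmax,app·[S]/(Km,app + [S]) = 3.12 × 48.4/(18.9 + 48.4) = 2.24 nmol/s.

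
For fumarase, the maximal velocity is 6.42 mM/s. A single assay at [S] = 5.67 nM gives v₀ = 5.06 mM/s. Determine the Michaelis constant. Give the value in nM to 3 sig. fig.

1.52 nM

v/Vmax = 5.06/6.42 = 0.7882 = [S]/(Km+[S]).
So Km + [S] = [S]/0.7882 = 7.194 nM, giving Km = 7.194 − 5.67 = 1.52 nM.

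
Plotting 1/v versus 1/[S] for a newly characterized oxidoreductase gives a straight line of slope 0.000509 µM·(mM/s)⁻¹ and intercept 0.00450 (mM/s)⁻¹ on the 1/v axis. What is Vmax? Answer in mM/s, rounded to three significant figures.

The y-intercept of a Lineweaver–Burk plot equals 1/Vmax, so Vmax = 1/0.00450 = 222 mM/s.

222 mM/s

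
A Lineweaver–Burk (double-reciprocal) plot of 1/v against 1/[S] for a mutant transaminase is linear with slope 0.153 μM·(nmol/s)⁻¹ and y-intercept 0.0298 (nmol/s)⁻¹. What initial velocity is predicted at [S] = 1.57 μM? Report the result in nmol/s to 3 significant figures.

The y-intercept is 1/Vmax, so Vmax = 1/0.0298 = 33.6 nmol/s.
The slope is Km/Vmax, so Km = 0.153 × 33.6 = 5.13 μM.
Then v = 33.6 × 1.57/(5.13 + 1.57) = 7.86 nmol/s.

7.86 nmol/s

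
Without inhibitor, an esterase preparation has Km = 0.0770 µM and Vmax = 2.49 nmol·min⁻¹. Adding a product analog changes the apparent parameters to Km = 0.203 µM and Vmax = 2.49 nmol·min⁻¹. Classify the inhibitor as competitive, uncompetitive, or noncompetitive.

Km increases (0.0770 → 0.203 µM) while Vmax is unchanged — the hallmark of competitive inhibition.

competitive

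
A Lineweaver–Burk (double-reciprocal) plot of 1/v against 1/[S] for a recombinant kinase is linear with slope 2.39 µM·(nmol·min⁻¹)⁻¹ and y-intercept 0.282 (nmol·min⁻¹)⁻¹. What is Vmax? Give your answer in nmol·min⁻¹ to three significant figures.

The y-intercept of a Lineweaver–Burk plot equals 1/Vmax, so Vmax = 1/0.282 = 3.55 nmol·min⁻¹.

3.55 nmol·min⁻¹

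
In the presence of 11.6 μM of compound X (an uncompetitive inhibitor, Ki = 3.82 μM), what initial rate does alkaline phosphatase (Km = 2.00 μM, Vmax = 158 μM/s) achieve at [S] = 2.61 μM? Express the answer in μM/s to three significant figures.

32.9 μM/s

α = 1 + [I]/Ki = 1 + 11.6/3.82 = 4.037.
For an uncompetitive inhibitor, both parameters are divided by α, giving Vmax/α and Km/α: Km,app = 0.495 μM, Vmax,app = 39.1 μM/s.
v = Vmax,app·[S]/(Km,app + [S]) = 39.1 × 2.61/(0.495 + 2.61) = 32.9 μM/s.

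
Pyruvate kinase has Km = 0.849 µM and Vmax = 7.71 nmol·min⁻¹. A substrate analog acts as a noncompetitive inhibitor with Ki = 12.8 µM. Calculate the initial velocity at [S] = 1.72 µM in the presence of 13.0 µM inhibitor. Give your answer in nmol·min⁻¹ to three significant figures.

2.56 nmol·min⁻¹

With α = 1 + [I]/Ki = 1 + 13.0/12.8 = 2.016, the noncompetitive rate law is v = (Vmax/α)·[S] / (Km + [S]).
v = (7.71/2.016)×1.72 / (0.849 + 1.72) = 6.579/2.569 = 2.56 nmol·min⁻¹.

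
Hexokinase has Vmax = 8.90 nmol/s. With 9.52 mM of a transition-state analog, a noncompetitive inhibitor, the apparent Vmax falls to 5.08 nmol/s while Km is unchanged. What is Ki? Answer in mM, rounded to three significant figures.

12.7 mM

Noncompetitive: Vmax,app = Vmax/α with α = 1 + [I]/Ki.
α = Vmax/Vmax,app = 8.90/5.08 = 1.752.
Ki = [I]/(α − 1) = 9.52/0.7520 = 12.7 mM.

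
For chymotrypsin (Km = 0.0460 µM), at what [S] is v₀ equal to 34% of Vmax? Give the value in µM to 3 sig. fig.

0.0237 µM

v/Vmax = [S]/(Km+[S]) = 0.34, so [S] = Km·0.34/(1 − 0.34) = 0.0460 × 0.5152.
[S] = 0.0237 µM.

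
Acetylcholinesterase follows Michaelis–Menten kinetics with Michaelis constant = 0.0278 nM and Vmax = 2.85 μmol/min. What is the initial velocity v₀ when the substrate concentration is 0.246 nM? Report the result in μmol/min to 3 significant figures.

[S]/(Km+[S]) = 0.246/0.2738 = 0.8985, the fractional saturation.
v = 0.8985 × Vmax = 0.8985 × 2.85 = 2.56 μmol/min.

2.56 μmol/min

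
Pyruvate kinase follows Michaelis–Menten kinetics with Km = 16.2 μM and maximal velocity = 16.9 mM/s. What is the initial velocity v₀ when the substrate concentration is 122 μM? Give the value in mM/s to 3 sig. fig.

v = Vmax·[S]/(Km + [S]) = 16.9 × 122 / (16.2 + 122)
  = 2062 / 138.2 = 14.9 mM/s.

14.9 mM/s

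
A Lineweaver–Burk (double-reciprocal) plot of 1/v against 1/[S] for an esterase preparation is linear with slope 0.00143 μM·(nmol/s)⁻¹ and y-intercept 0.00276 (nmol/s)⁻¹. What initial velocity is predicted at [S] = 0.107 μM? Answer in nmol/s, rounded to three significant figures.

62.0 nmol/s

The y-intercept is 1/Vmax, so Vmax = 1/0.00276 = 362 nmol/s.
The slope is Km/Vmax, so Km = 0.00143 × 362 = 0.518 μM.
Then v = 362 × 0.107/(0.518 + 0.107) = 62.0 nmol/s.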